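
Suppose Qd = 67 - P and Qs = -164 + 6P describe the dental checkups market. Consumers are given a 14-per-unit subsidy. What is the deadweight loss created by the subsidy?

Deadweight loss = 84

Pre-subsidy: 67 - P = -164 + 6P gives P* = 33, Q* = 34.
With the rebate, buyers effectively pay Pb = Ps − 14, where Ps is the price sellers receive.
Demand in terms of Ps becomes Qd = 67 − 1(Ps − 14) = 81 - Ps. Setting this equal to supply: 81 - Ps = -164 + 6Ps, so Ps = 35.
Buyers pay Pb = 35 − 14 = 21; Q' = -164 + 6·35 = 46.
The subsidy expands output by 46 − 34 = 12 past the efficient level; on those units the gap between marginal cost and willingness to pay runs from 0 up to 14.
DWL = ½ × 14 × 12 = 84.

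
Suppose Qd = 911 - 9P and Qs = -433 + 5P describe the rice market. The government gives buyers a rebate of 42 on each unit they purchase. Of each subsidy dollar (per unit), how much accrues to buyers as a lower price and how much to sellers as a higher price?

Pre-subsidy: 911 - 9P = -433 + 5P gives P* = 96, Q* = 47.
With the rebate, buyers effectively pay Pb = Ps − 42, where Ps is the price sellers receive.
Demand in terms of Ps becomes Qd = 911 − 9(Ps − 42) = 1289 - 9Ps. Setting this equal to supply: 1289 - 9Ps = -433 + 5Ps, so Ps = 123.
Buyers pay Pb = 123 − 42 = 81; Q' = -433 + 5·123 = 182.
Buyers' price falls by P* − Pb = 96 − 81 = 15; sellers' price rises by Ps − P* = 123 − 96 = 27.

Buyers gain 15 per unit; sellers gain 27 per unit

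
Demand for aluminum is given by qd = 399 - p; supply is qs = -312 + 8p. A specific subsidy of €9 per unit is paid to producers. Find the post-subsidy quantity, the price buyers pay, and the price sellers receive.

Pre-subsidy: 399 - p = -312 + 8p gives p* = 79, q* = 320.
With the subsidy, sellers receive ps = pb + 9 for each unit, where pb is the price buyers pay.
Supply in terms of pb becomes qs = -312 + 8(pb + 9) = -240 + 8pb. Setting this equal to demand: 399 - pb = -240 + 8pb, so pb = 71.
Sellers receive ps = 71 + 9 = 80; q' = 399 − 1·71 = 328.

q' = 328; buyers pay €71; sellers receive €80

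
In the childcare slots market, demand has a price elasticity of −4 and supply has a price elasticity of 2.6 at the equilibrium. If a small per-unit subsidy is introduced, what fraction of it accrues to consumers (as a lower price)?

For a small subsidy around the equilibrium, the benefit split depends on the relative slopes, which at a point are proportional to the elasticities.
Buyer share = εs/(εs + |εd|) = 2.6/(2.6 + 4) = 13/33; seller share = |εd|/(εs + |εd|) = 20/33.

Consumer share = 13/33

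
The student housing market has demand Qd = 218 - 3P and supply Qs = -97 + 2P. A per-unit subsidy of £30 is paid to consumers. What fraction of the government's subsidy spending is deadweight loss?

Pre-subsidy: 218 - 3P = -97 + 2P gives P* = 63, Q* = 29.
With the rebate, buyers effectively pay Pb = Ps − 30, where Ps is the price sellers receive.
Demand in terms of Ps becomes Qd = 218 − 3(Ps − 30) = 308 - 3Ps. Setting this equal to supply: 308 - 3Ps = -97 + 2Ps, so Ps = 81.
Buyers pay Pb = 81 − 30 = 51; Q' = -97 + 2·81 = 65.
ΔCS = ½(29 + 65)(63 − 51) = 564; ΔPS = ½(29 + 65)(81 − 63) = 846.
Government spending = 30 × 65 = 1950.
DWL = ½ × 30 × (65 − 29) = 540; fraction = 540 / 1950 = 18/65.

DWL / government spending = 18/65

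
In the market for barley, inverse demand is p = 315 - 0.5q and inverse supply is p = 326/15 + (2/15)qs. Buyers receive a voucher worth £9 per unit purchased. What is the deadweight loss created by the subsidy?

Deadweight loss = 1215/19

Pre-subsidy: 315 - 0.5q = 326/15 + (2/15)q gives q* = 8798/19 and p* = 1586/19.
With the rebate, buyers effectively pay pb = ps − 9, where ps is the price sellers receive.
On the curves, pb = 315 - 0.5q and ps = 326/15 + (2/15)q; the wedge ps − pb = 9 gives 326/15 + (2/15)q − (315 - 0.5q) = 9, so q' = 9068/19.
Then pb = 315 − 0.5·(9068/19) = 1451/19 and ps = 326/15 + (2/15)·(9068/19) = 1622/19.
The subsidy expands output by 9068/19 − 8798/19 = 270/19 past the efficient level; on those units the gap between marginal cost and willingness to pay runs from 0 up to 9.
DWL = ½ × 9 × 270/19 = 1215/19.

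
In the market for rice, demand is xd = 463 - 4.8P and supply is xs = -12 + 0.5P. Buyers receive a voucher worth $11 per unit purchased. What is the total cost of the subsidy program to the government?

Pre-subsidy: 463 - 4.8P = -12 + 0.5P gives P* = 4750/53, x* = 1739/53.
With the rebate, buyers effectively pay Pb = Ps − 11, where Ps is the price sellers receive.
Demand in terms of Ps becomes xd = 463 − 4.8(Ps − 11) = 515.8 - 4.8Ps. Setting this equal to supply: 515.8 - 4.8Ps = -12 + 0.5Ps, so Ps = 5278/53.
Buyers pay Pb = 5278/53 − 11 = 4695/53; x' = -12 + 0.5·(5278/53) = 2003/53.
Government outlay = subsidy × quantity = 11 × 2003/53 = 22033/53.

Government cost = 22033/53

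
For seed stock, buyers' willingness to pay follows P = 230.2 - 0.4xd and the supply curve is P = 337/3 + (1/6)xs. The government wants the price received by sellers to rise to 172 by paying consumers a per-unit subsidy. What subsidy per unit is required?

Required subsidy s = 85 per unit

At a seller price of 172, quantity supplied is -674 + 6·172 = 358.
Buyers absorb 358 only when they pay Pb = 230.2 − 0.4·358 = 87.
s = Ps − Pb = 172 − 87 = 85.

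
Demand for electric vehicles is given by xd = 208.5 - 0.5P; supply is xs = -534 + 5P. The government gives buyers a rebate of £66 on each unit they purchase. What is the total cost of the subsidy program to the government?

Government cost = £11286

Pre-subsidy: 208.5 - 0.5P = -534 + 5P gives P* = 135, x* = 141.
With the rebate, buyers effectively pay Pb = Ps − 66, where Ps is the price sellers receive.
Demand in terms of Ps becomes xd = 208.5 − 0.5(Ps − 66) = 241.5 - 0.5Ps. Setting this equal to supply: 241.5 - 0.5Ps = -534 + 5Ps, so Ps = 141.
Buyers pay Pb = 141 − 66 = 75; x' = -534 + 5·141 = 171.
Government outlay = subsidy × quantity = 66 × 171 = 11286.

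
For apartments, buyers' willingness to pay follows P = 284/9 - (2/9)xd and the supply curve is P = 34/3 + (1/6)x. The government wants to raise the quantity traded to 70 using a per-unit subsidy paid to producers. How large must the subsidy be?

Required subsidy s = 7 per unit

At x = 70, from the demand curve buyers pay Pb = 284/9 − (2/9)·70 = 16; from the supply curve sellers need Ps = 34/3 + (1/6)·70 = 23.
The subsidy must fill the gap: s = Ps − Pb = 23 − 16 = 7.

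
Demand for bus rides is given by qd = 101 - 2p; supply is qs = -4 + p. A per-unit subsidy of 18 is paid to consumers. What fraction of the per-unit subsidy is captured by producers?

Producer share = 2/3

Pre-subsidy: 101 - 2p = -4 + p gives p* = 35, q* = 31.
With the rebate, buyers effectively pay pb = ps − 18, where ps is the price sellers receive.
Demand in terms of ps becomes qd = 101 − 2(ps − 18) = 137 - 2ps. Setting this equal to supply: 137 - 2ps = -4 + ps, so ps = 47.
Buyers pay pb = 47 − 18 = 29; q' = -4 + 1·47 = 43.
Buyers' price falls by p* − pb = 35 − 29 = 6; sellers' price rises by ps − p* = 47 − 35 = 12.
So producers capture 12/18 = 2/3 of each unit of subsidy.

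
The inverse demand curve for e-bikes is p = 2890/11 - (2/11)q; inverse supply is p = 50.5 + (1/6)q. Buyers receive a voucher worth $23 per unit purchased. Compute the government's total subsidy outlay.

Pre-subsidy: 2890/11 - (2/11)q = 50.5 + (1/6)q gives q* = 609 and p* = 152.
With the rebate, buyers effectively pay pb = ps − 23, where ps is the price sellers receive.
On the curves, pb = 2890/11 - (2/11)q and ps = 50.5 + (1/6)q; the wedge ps − pb = 23 gives 50.5 + (1/6)q − (2890/11 - (2/11)q) = 23, so q' = 675.
Then pb = 2890/11 − (2/11)·675 = 140 and ps = 50.5 + (1/6)·675 = 163.
Government outlay = subsidy × quantity = 23 × 675 = 15525.

Government cost = $15525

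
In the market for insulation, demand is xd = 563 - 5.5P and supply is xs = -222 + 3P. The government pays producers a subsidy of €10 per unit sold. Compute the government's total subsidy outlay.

Government cost = 12660/17

Pre-subsidy: 563 - 5.5P = -222 + 3P gives P* = 1570/17, x* = 936/17.
With the subsidy, sellers receive Ps = Pb + 10 for each unit, where Pb is the price buyers pay.
Supply in terms of Pb becomes xs = -222 + 3(Pb + 10) = -192 + 3Pb. Setting this equal to demand: 563 - 5.5Pb = -192 + 3Pb, so Pb = 1510/17.
Sellers receive Ps = 1510/17 + 10 = 1680/17; x' = 563 − 5.5·(1510/17) = 1266/17.
Government outlay = subsidy × quantity = 10 × 1266/17 = 12660/17.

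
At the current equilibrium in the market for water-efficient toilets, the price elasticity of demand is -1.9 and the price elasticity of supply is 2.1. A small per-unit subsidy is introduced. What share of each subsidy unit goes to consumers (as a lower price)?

For a small subsidy around the equilibrium, the benefit split depends on the relative slopes, which at a point are proportional to the elasticities.
Buyer share = εs/(εs + |εd|) = 2.1/(2.1 + 1.9) = 0.525; seller share = |εd|/(εs + |εd|) = 0.475.

Consumer share = 0.525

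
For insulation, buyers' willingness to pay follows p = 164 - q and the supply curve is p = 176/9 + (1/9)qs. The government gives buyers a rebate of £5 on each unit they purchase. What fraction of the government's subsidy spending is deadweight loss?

DWL / government spending = 9/538

Pre-subsidy: 164 - q = 176/9 + (1/9)q gives q* = 130 and p* = 34.
With the rebate, buyers effectively pay pb = ps − 5, where ps is the price sellers receive.
On the curves, pb = 164 - q and ps = 176/9 + (1/9)q; the wedge ps − pb = 5 gives 176/9 + (1/9)q − (164 - q) = 5, so q' = 134.5.
Then pb = 164 − 1·134.5 = 29.5 and ps = 176/9 + (1/9)·134.5 = 34.5.
ΔCS = ½(130 + 134.5)(34 − 29.5) = 595.125; ΔPS = ½(130 + 134.5)(34.5 − 34) = 66.125.
Government spending = 5 × 134.5 = 672.5.
DWL = ½ × 5 × (134.5 − 130) = 11.25; fraction = 11.25 / 672.5 = 9/538.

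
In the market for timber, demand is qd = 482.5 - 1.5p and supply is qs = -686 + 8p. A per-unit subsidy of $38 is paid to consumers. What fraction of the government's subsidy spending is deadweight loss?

DWL / government spending = 12/173

Pre-subsidy: 482.5 - 1.5p = -686 + 8p gives p* = 123, q* = 298.
With the rebate, buyers effectively pay pb = ps − 38, where ps is the price sellers receive.
Demand in terms of ps becomes qd = 482.5 − 1.5(ps − 38) = 539.5 - 1.5ps. Setting this equal to supply: 539.5 - 1.5ps = -686 + 8ps, so ps = 129.
Buyers pay pb = 129 − 38 = 91; q' = -686 + 8·129 = 346.
ΔCS = ½(298 + 346)(123 − 91) = 10304; ΔPS = ½(298 + 346)(129 − 123) = 1932.
Government spending = 38 × 346 = 13148.
DWL = ½ × 38 × (346 − 298) = 912; fraction = 912 / 13148 = 12/173.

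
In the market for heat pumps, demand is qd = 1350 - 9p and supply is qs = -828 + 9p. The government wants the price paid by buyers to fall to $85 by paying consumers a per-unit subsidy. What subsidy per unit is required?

Required subsidy s = $72 per unit

At a buyer price of 85, quantity demanded is 1350 − 9·85 = 585.
Sellers supply 585 only when they receive ps with -828 + 9·ps = 585, i.e. ps = 157.
s = ps − pb = 157 − 85 = 72.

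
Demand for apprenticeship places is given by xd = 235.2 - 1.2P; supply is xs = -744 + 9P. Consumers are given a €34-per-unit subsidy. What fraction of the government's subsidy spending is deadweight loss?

DWL / government spending = 3/26

Pre-subsidy: 235.2 - 1.2P = -744 + 9P gives P* = 96, x* = 120.
With the rebate, buyers effectively pay Pb = Ps − 34, where Ps is the price sellers receive.
Demand in terms of Ps becomes xd = 235.2 − 1.2(Ps − 34) = 276 - 1.2Ps. Setting this equal to supply: 276 - 1.2Ps = -744 + 9Ps, so Ps = 100.
Buyers pay Pb = 100 − 34 = 66; x' = -744 + 9·100 = 156.
ΔCS = ½(120 + 156)(96 − 66) = 4140; ΔPS = ½(120 + 156)(100 − 96) = 552.
Government spending = 34 × 156 = 5304.
DWL = ½ × 34 × (156 − 120) = 612; fraction = 612 / 5304 = 3/26.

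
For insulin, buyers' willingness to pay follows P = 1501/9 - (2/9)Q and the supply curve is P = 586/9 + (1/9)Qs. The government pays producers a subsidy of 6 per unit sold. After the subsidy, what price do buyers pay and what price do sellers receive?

Buyers pay 95; sellers receive 101

Pre-subsidy: 1501/9 - (2/9)Q = 586/9 + (1/9)Q gives Q* = 305 and P* = 99.
With the subsidy, sellers receive Ps = Pb + 6 for each unit, where Pb is the price buyers pay.
On the curves, Pb = 1501/9 - (2/9)Q and Ps = 586/9 + (1/9)Q; the wedge Ps − Pb = 6 gives 586/9 + (1/9)Q − (1501/9 - (2/9)Q) = 6, so Q' = 323.
Then Pb = 1501/9 − (2/9)·323 = 95 and Ps = 586/9 + (1/9)·323 = 101.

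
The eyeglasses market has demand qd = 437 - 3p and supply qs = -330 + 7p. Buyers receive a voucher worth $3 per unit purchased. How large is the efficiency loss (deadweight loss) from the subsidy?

Deadweight loss = $9.45

Pre-subsidy: 437 - 3p = -330 + 7p gives p* = 76.7, q* = 206.9.
With the rebate, buyers effectively pay pb = ps − 3, where ps is the price sellers receive.
Demand in terms of ps becomes qd = 437 − 3(ps − 3) = 446 - 3ps. Setting this equal to supply: 446 - 3ps = -330 + 7ps, so ps = 77.6.
Buyers pay pb = 77.6 − 3 = 74.6; q' = -330 + 7·77.6 = 213.2.
The subsidy expands output by 213.2 − 206.9 = 6.3 past the efficient level; on those units the gap between marginal cost and willingness to pay runs from 0 up to 3.
DWL = ½ × 3 × 6.3 = 9.45.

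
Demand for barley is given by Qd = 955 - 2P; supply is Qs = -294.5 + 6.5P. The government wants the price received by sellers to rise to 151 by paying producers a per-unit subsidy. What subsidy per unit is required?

At a seller price of 151, quantity supplied is -294.5 + 6.5·151 = 687.
Buyers absorb 687 only when they pay Pb with 955 − 2·Pb = 687, i.e. Pb = 134.
s = Ps − Pb = 151 − 134 = 17.

Required subsidy s = 17 per unit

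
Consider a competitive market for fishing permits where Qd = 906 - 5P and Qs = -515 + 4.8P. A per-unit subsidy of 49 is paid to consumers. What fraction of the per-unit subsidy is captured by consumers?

Pre-subsidy: 906 - 5P = -515 + 4.8P gives P* = 145, Q* = 181.
With the rebate, buyers effectively pay Pb = Ps − 49, where Ps is the price sellers receive.
Demand in terms of Ps becomes Qd = 906 − 5(Ps − 49) = 1151 - 5Ps. Setting this equal to supply: 1151 - 5Ps = -515 + 4.8Ps, so Ps = 170.
Buyers pay Pb = 170 − 49 = 121; Q' = -515 + 4.8·170 = 301.
Buyers' price falls by P* − Pb = 145 − 121 = 24; sellers' price rises by Ps − P* = 170 − 145 = 25.
So consumers capture 24/49 = 24/49 of each unit of subsidy.

Consumer share = 24/49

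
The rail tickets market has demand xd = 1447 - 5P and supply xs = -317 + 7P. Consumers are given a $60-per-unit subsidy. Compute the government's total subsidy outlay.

Government cost = $53220

Pre-subsidy: 1447 - 5P = -317 + 7P gives P* = 147, x* = 712.
With the rebate, buyers effectively pay Pb = Ps − 60, where Ps is the price sellers receive.
Demand in terms of Ps becomes xd = 1447 − 5(Ps − 60) = 1747 - 5Ps. Setting this equal to supply: 1747 - 5Ps = -317 + 7Ps, so Ps = 172.
Buyers pay Pb = 172 − 60 = 112; x' = -317 + 7·172 = 887.
Government outlay = subsidy × quantity = 60 × 887 = 53220.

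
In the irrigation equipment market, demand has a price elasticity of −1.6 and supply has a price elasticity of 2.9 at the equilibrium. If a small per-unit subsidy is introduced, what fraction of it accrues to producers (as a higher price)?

For a small subsidy around the equilibrium, the benefit split depends on the relative slopes, which at a point are proportional to the elasticities.
Buyer share = εs/(εs + |εd|) = 2.9/(2.9 + 1.6) = 29/45; seller share = |εd|/(εs + |εd|) = 16/45.
So producers capture 16/45 of the subsidy.

Producer share = 16/45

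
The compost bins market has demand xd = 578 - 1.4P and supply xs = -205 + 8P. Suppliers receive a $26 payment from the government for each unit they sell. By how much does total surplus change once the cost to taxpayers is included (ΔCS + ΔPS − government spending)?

Pre-subsidy: 578 - 1.4P = -205 + 8P gives P* = 3915/47, x* = 21685/47.
With the subsidy, sellers receive Ps = Pb + 26 for each unit, where Pb is the price buyers pay.
Supply in terms of Pb becomes xs = -205 + 8(Pb + 26) = 3 + 8Pb. Setting this equal to demand: 578 - 1.4Pb = 3 + 8Pb, so Pb = 2875/47.
Sellers receive Ps = 2875/47 + 26 = 4097/47; x' = 578 − 1.4·(2875/47) = 23141/47.
ΔCS = ½(21685/47 + 23141/47)(3915/47 − 2875/47) = 23309520/2209; ΔPS = ½(21685/47 + 23141/47)(4097/47 − 3915/47) = 4079166/2209.
Government spending = 26 × 23141/47 = 601666/47.
Net change = 23309520/2209 + 4079166/2209 − 601666/47 = -18928/47. The loss equals the DWL triangle ½·26·1456/47.

Net change in total surplus = -18928/47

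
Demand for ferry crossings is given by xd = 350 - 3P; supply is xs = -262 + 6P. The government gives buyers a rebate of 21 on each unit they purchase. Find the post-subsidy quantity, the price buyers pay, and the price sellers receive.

Pre-subsidy: 350 - 3P = -262 + 6P gives P* = 68, x* = 146.
With the rebate, buyers effectively pay Pb = Ps − 21, where Ps is the price sellers receive.
Demand in terms of Ps becomes xd = 350 − 3(Ps − 21) = 413 - 3Ps. Setting this equal to supply: 413 - 3Ps = -262 + 6Ps, so Ps = 75.
Buyers pay Pb = 75 − 21 = 54; x' = -262 + 6·75 = 188.

x' = 188; buyers pay 54; sellers receive 75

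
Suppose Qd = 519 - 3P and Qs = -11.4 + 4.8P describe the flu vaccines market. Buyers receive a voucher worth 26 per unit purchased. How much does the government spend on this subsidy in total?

Pre-subsidy: 519 - 3P = -11.4 + 4.8P gives P* = 68, Q* = 315.
With the rebate, buyers effectively pay Pb = Ps − 26, where Ps is the price sellers receive.
Demand in terms of Ps becomes Qd = 519 − 3(Ps − 26) = 597 - 3Ps. Setting this equal to supply: 597 - 3Ps = -11.4 + 4.8Ps, so Ps = 78.
Buyers pay Pb = 78 − 26 = 52; Q' = -11.4 + 4.8·78 = 363.
Government outlay = subsidy × quantity = 26 × 363 = 9438.

Government cost = 9438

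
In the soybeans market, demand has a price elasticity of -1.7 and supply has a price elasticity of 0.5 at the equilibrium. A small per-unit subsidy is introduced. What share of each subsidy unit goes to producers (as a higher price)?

For a small subsidy around the equilibrium, the benefit split depends on the relative slopes, which at a point are proportional to the elasticities.
Buyer share = εs/(εs + |εd|) = 0.5/(0.5 + 1.7) = 5/22; seller share = |εd|/(εs + |εd|) = 17/22.
So producers capture 17/22 of the subsidy.

Producer share = 17/22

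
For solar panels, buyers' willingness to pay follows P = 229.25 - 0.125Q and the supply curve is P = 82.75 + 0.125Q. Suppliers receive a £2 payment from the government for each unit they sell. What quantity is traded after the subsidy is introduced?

Q' = 594

Pre-subsidy: 229.25 - 0.125Q = 82.75 + 0.125Q gives Q* = 586 and P* = 156.
With the subsidy, sellers receive Ps = Pb + 2 for each unit, where Pb is the price buyers pay.
On the curves, Pb = 229.25 - 0.125Q and Ps = 82.75 + 0.125Q; the wedge Ps − Pb = 2 gives 82.75 + 0.125Q − (229.25 - 0.125Q) = 2, so Q' = 594.
Then Pb = 229.25 − 0.125·594 = 155 and Ps = 82.75 + 0.125·594 = 157.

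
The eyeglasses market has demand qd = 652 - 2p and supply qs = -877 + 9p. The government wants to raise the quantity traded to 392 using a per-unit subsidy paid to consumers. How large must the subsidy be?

Required subsidy s = 11 per unit

At q = 392, invert demand for the buyer price: pb = (652 − 392)/2 = 130; invert supply for the seller price: ps = (392 − (-877))/9 = 141.
The subsidy must fill the gap: s = ps − pb = 141 − 130 = 11.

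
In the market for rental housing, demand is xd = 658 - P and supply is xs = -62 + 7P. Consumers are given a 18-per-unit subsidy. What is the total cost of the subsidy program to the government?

Pre-subsidy: 658 - P = -62 + 7P gives P* = 90, x* = 568.
With the rebate, buyers effectively pay Pb = Ps − 18, where Ps is the price sellers receive.
Demand in terms of Ps becomes xd = 658 − 1(Ps − 18) = 676 - Ps. Setting this equal to supply: 676 - Ps = -62 + 7Ps, so Ps = 92.25.
Buyers pay Pb = 92.25 − 18 = 74.25; x' = -62 + 7·92.25 = 583.75.
Government outlay = subsidy × quantity = 18 × 583.75 = 10507.5.

Government cost = 10507.5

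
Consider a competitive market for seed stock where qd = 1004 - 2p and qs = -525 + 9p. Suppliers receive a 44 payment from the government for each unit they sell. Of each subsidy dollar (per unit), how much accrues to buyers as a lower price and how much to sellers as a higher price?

Pre-subsidy: 1004 - 2p = -525 + 9p gives p* = 139, q* = 726.
With the subsidy, sellers receive ps = pb + 44 for each unit, where pb is the price buyers pay.
Supply in terms of pb becomes qs = -525 + 9(pb + 44) = -129 + 9pb. Setting this equal to demand: 1004 - 2pb = -129 + 9pb, so pb = 103.
Sellers receive ps = 103 + 44 = 147; q' = 1004 − 2·103 = 798.
Buyers' price falls by p* − pb = 139 − 103 = 36; sellers' price rises by ps − p* = 147 − 139 = 8.

Buyers gain 36 per unit; sellers gain 8 per unit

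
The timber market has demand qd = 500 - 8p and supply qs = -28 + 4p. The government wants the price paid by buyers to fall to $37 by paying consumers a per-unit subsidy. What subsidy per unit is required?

At a buyer price of 37, quantity demanded is 500 − 8·37 = 204.
Sellers supply 204 only when they receive ps with -28 + 4·ps = 204, i.e. ps = 58.
s = ps − pb = 58 − 37 = 21.

Required subsidy s = $21 per unit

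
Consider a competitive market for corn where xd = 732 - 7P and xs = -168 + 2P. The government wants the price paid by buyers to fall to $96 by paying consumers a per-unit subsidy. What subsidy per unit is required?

At a buyer price of 96, quantity demanded is 732 − 7·96 = 60.
Sellers supply 60 only when they receive Ps with -168 + 2·Ps = 60, i.e. Ps = 114.
s = Ps − Pb = 114 − 96 = 18.

Required subsidy s = $18 per unit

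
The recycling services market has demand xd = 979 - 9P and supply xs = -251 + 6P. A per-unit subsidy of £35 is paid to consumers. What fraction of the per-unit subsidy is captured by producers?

Producer share = 0.6

Pre-subsidy: 979 - 9P = -251 + 6P gives P* = 82, x* = 241.
With the rebate, buyers effectively pay Pb = Ps − 35, where Ps is the price sellers receive.
Demand in terms of Ps becomes xd = 979 − 9(Ps − 35) = 1294 - 9Ps. Setting this equal to supply: 1294 - 9Ps = -251 + 6Ps, so Ps = 103.
Buyers pay Pb = 103 − 35 = 68; x' = -251 + 6·103 = 367.
Buyers' price falls by P* − Pb = 82 − 68 = 14; sellers' price rises by Ps − P* = 103 − 82 = 21.
So producers capture 21/35 = 0.6 of each unit of subsidy.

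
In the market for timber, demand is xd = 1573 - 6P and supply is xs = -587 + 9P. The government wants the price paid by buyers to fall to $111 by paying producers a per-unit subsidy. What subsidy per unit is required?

At a buyer price of 111, quantity demanded is 1573 − 6·111 = 907.
Sellers supply 907 only when they receive Ps with -587 + 9·Ps = 907, i.e. Ps = 166.
s = Ps − Pb = 166 − 111 = 55.

Required subsidy s = $55 per unit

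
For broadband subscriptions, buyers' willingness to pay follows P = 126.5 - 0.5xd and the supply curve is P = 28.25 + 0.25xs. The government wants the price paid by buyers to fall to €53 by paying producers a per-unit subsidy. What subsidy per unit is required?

Required subsidy s = €12 per unit

At a buyer price of 53, quantity demanded is 253 − 2·53 = 147.
Sellers supply 147 only when they receive Ps = 28.25 + 0.25·147 = 65.
s = Ps − Pb = 65 − 53 = 12.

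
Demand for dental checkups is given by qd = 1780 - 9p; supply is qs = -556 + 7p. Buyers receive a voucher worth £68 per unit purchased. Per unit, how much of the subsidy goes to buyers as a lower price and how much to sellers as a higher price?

Buyers gain £29.75 per unit; sellers gain £38.25 per unit

Pre-subsidy: 1780 - 9p = -556 + 7p gives p* = 146, q* = 466.
With the rebate, buyers effectively pay pb = ps − 68, where ps is the price sellers receive.
Demand in terms of ps becomes qd = 1780 − 9(ps − 68) = 2392 - 9ps. Setting this equal to supply: 2392 - 9ps = -556 + 7ps, so ps = 184.25.
Buyers pay pb = 184.25 − 68 = 116.25; q' = -556 + 7·184.25 = 733.75.
Buyers' price falls by p* − pb = 146 − 116.25 = 29.75; sellers' price rises by ps − p* = 184.25 − 146 = 38.25.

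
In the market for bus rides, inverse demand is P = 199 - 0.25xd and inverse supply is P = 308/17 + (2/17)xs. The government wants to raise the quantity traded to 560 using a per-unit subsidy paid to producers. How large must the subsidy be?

At x = 560, from the demand curve buyers pay Pb = 199 − 0.25·560 = 59; from the supply curve sellers need Ps = 308/17 + (2/17)·560 = 84.
The subsidy must fill the gap: s = Ps − Pb = 84 − 59 = 25.

Required subsidy s = 25 per unit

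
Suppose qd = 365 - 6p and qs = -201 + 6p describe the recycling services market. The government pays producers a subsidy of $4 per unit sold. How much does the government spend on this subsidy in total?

Government cost = $376

Pre-subsidy: 365 - 6p = -201 + 6p gives p* = 283/6, q* = 82.
With the subsidy, sellers receive ps = pb + 4 for each unit, where pb is the price buyers pay.
Supply in terms of pb becomes qs = -201 + 6(pb + 4) = -177 + 6pb. Setting this equal to demand: 365 - 6pb = -177 + 6pb, so pb = 271/6.
Sellers receive ps = 271/6 + 4 = 295/6; q' = 365 − 6·(271/6) = 94.
Government outlay = subsidy × quantity = 4 × 94 = 376.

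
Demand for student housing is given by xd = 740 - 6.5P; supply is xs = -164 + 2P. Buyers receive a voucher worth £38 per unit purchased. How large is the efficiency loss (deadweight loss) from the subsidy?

Deadweight loss = 18772/17

Pre-subsidy: 740 - 6.5P = -164 + 2P gives P* = 1808/17, x* = 828/17.
With the rebate, buyers effectively pay Pb = Ps − 38, where Ps is the price sellers receive.
Demand in terms of Ps becomes xd = 740 − 6.5(Ps − 38) = 987 - 6.5Ps. Setting this equal to supply: 987 - 6.5Ps = -164 + 2Ps, so Ps = 2302/17.
Buyers pay Pb = 2302/17 − 38 = 1656/17; x' = -164 + 2·(2302/17) = 1816/17.
The subsidy expands output by 1816/17 − 828/17 = 988/17 past the efficient level; on those units the gap between marginal cost and willingness to pay runs from 0 up to 38.
DWL = ½ × 38 × 988/17 = 18772/17.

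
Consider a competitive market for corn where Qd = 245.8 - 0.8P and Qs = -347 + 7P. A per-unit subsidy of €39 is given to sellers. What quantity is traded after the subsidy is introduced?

Q' = 213

Pre-subsidy: 245.8 - 0.8P = -347 + 7P gives P* = 76, Q* = 185.
With the subsidy, sellers receive Ps = Pb + 39 for each unit, where Pb is the price buyers pay.
Supply in terms of Pb becomes Qs = -347 + 7(Pb + 39) = -74 + 7Pb. Setting this equal to demand: 245.8 - 0.8Pb = -74 + 7Pb, so Pb = 41.
Sellers receive Ps = 41 + 39 = 80; Q' = 245.8 − 0.8·41 = 213.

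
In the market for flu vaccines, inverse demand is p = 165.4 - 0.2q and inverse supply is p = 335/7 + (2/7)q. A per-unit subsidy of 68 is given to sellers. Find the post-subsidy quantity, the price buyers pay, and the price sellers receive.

Pre-subsidy: 165.4 - 0.2q = 335/7 + (2/7)q gives q* = 242 and p* = 117.
With the subsidy, sellers receive ps = pb + 68 for each unit, where pb is the price buyers pay.
On the curves, pb = 165.4 - 0.2q and ps = 335/7 + (2/7)q; the wedge ps − pb = 68 gives 335/7 + (2/7)q − (165.4 - 0.2q) = 68, so q' = 382.
Then pb = 165.4 − 0.2·382 = 89 and ps = 335/7 + (2/7)·382 = 157.

q' = 382; buyers pay 89; sellers receive 157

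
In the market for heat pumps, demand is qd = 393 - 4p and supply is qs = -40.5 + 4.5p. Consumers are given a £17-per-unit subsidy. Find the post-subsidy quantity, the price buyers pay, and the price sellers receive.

Pre-subsidy: 393 - 4p = -40.5 + 4.5p gives p* = 51, q* = 189.
With the rebate, buyers effectively pay pb = ps − 17, where ps is the price sellers receive.
Demand in terms of ps becomes qd = 393 − 4(ps − 17) = 461 - 4ps. Setting this equal to supply: 461 - 4ps = -40.5 + 4.5ps, so ps = 59.
Buyers pay pb = 59 − 17 = 42; q' = -40.5 + 4.5·59 = 225.

q' = 225; buyers pay £42; sellers receive £59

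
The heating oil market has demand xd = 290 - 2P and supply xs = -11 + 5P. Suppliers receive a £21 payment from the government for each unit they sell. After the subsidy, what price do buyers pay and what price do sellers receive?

Buyers pay £28; sellers receive £49

Pre-subsidy: 290 - 2P = -11 + 5P gives P* = 43, x* = 204.
With the subsidy, sellers receive Ps = Pb + 21 for each unit, where Pb is the price buyers pay.
Supply in terms of Pb becomes xs = -11 + 5(Pb + 21) = 94 + 5Pb. Setting this equal to demand: 290 - 2Pb = 94 + 5Pb, so Pb = 28.
Sellers receive Ps = 28 + 21 = 49; x' = 290 − 2·28 = 234.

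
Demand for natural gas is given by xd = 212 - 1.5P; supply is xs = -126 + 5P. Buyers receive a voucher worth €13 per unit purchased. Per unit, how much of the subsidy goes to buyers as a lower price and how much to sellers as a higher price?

Pre-subsidy: 212 - 1.5P = -126 + 5P gives P* = 52, x* = 134.
With the rebate, buyers effectively pay Pb = Ps − 13, where Ps is the price sellers receive.
Demand in terms of Ps becomes xd = 212 − 1.5(Ps − 13) = 231.5 - 1.5Ps. Setting this equal to supply: 231.5 - 1.5Ps = -126 + 5Ps, so Ps = 55.
Buyers pay Pb = 55 − 13 = 42; x' = -126 + 5·55 = 149.
Buyers' price falls by P* − Pb = 52 − 42 = 10; sellers' price rises by Ps − P* = 55 − 52 = 3.

Buyers gain €10 per unit; sellers gain €3 per unit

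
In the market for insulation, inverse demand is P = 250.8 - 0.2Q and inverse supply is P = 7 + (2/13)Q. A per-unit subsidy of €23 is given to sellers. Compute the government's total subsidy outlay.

Government cost = €17342

Pre-subsidy: 250.8 - 0.2Q = 7 + (2/13)Q gives Q* = 689 and P* = 113.
With the subsidy, sellers receive Ps = Pb + 23 for each unit, where Pb is the price buyers pay.
On the curves, Pb = 250.8 - 0.2Q and Ps = 7 + (2/13)Q; the wedge Ps − Pb = 23 gives 7 + (2/13)Q − (250.8 - 0.2Q) = 23, so Q' = 754.
Then Pb = 250.8 − 0.2·754 = 100 and Ps = 7 + (2/13)·754 = 123.
Government outlay = subsidy × quantity = 23 × 754 = 17342.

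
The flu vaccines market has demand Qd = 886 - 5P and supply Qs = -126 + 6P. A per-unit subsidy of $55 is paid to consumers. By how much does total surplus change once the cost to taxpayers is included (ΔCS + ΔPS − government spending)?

Net change in total surplus = -$4125

Pre-subsidy: 886 - 5P = -126 + 6P gives P* = 92, Q* = 426.
With the rebate, buyers effectively pay Pb = Ps − 55, where Ps is the price sellers receive.
Demand in terms of Ps becomes Qd = 886 − 5(Ps − 55) = 1161 - 5Ps. Setting this equal to supply: 1161 - 5Ps = -126 + 6Ps, so Ps = 117.
Buyers pay Pb = 117 − 55 = 62; Q' = -126 + 6·117 = 576.
ΔCS = ½(426 + 576)(92 − 62) = 15030; ΔPS = ½(426 + 576)(117 − 92) = 12525.
Government spending = 55 × 576 = 31680.
Net change = 15030 + 12525 − 31680 = -4125. The loss equals the DWL triangle ½·55·150.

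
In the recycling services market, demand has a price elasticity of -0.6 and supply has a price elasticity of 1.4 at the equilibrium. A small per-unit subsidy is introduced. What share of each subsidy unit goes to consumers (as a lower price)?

Consumer share = 0.7

For a small subsidy around the equilibrium, the benefit split depends on the relative slopes, which at a point are proportional to the elasticities.
Buyer share = εs/(εs + |εd|) = 1.4/(1.4 + 0.6) = 0.7; seller share = |εd|/(εs + |εd|) = 0.3.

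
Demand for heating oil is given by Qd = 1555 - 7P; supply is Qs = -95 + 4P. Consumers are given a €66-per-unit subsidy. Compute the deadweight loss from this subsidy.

Deadweight loss = €5544

Pre-subsidy: 1555 - 7P = -95 + 4P gives P* = 150, Q* = 505.
With the rebate, buyers effectively pay Pb = Ps − 66, where Ps is the price sellers receive.
Demand in terms of Ps becomes Qd = 1555 − 7(Ps − 66) = 2017 - 7Ps. Setting this equal to supply: 2017 - 7Ps = -95 + 4Ps, so Ps = 192.
Buyers pay Pb = 192 − 66 = 126; Q' = -95 + 4·192 = 673.
The subsidy expands output by 673 − 505 = 168 past the efficient level; on those units the gap between marginal cost and willingness to pay runs from 0 up to 66.
DWL = ½ × 66 × 168 = 5544.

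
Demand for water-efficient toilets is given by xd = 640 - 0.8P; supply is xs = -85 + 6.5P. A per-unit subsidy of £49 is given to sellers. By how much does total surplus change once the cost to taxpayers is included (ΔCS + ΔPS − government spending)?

Net change in total surplus = -62426/73

Pre-subsidy: 640 - 0.8P = -85 + 6.5P gives P* = 7250/73, x* = 40920/73.
With the subsidy, sellers receive Ps = Pb + 49 for each unit, where Pb is the price buyers pay.
Supply in terms of Pb becomes xs = -85 + 6.5(Pb + 49) = 233.5 + 6.5Pb. Setting this equal to demand: 640 - 0.8Pb = 233.5 + 6.5Pb, so Pb = 4065/73.
Sellers receive Ps = 4065/73 + 49 = 7642/73; x' = 640 − 0.8·(4065/73) = 43468/73.
ΔCS = ½(40920/73 + 43468/73)(7250/73 − 4065/73) = 1840930/73; ΔPS = ½(40920/73 + 43468/73)(7642/73 − 7250/73) = 226576/73.
Government spending = 49 × 43468/73 = 2129932/73.
Net change = 1840930/73 + 226576/73 − 2129932/73 = -62426/73. The loss equals the DWL triangle ½·49·2548/73.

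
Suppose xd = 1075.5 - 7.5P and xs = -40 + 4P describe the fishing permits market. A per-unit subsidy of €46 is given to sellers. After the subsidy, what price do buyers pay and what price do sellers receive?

Buyers pay €81; sellers receive €127

Pre-subsidy: 1075.5 - 7.5P = -40 + 4P gives P* = 97, x* = 348.
With the subsidy, sellers receive Ps = Pb + 46 for each unit, where Pb is the price buyers pay.
Supply in terms of Pb becomes xs = -40 + 4(Pb + 46) = 144 + 4Pb. Setting this equal to demand: 1075.5 - 7.5Pb = 144 + 4Pb, so Pb = 81.
Sellers receive Ps = 81 + 46 = 127; x' = 1075.5 − 7.5·81 = 468.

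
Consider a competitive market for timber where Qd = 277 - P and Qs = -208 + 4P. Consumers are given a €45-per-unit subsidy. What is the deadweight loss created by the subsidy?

Pre-subsidy: 277 - P = -208 + 4P gives P* = 97, Q* = 180.
With the rebate, buyers effectively pay Pb = Ps − 45, where Ps is the price sellers receive.
Demand in terms of Ps becomes Qd = 277 − 1(Ps − 45) = 322 - Ps. Setting this equal to supply: 322 - Ps = -208 + 4Ps, so Ps = 106.
Buyers pay Pb = 106 − 45 = 61; Q' = -208 + 4·106 = 216.
The subsidy expands output by 216 − 180 = 36 past the efficient level; on those units the gap between marginal cost and willingness to pay runs from 0 up to 45.
DWL = ½ × 45 × 36 = 810.

Deadweight loss = €810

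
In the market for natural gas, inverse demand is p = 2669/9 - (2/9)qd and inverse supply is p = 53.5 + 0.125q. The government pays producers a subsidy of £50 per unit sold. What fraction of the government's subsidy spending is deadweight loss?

DWL / government spending = 18/211

Pre-subsidy: 2669/9 - (2/9)q = 53.5 + 0.125q gives q* = 700 and p* = 141.
With the subsidy, sellers receive ps = pb + 50 for each unit, where pb is the price buyers pay.
On the curves, pb = 2669/9 - (2/9)q and ps = 53.5 + 0.125q; the wedge ps − pb = 50 gives 53.5 + 0.125q − (2669/9 - (2/9)q) = 50, so q' = 844.
Then pb = 2669/9 − (2/9)·844 = 109 and ps = 53.5 + 0.125·844 = 159.
ΔCS = ½(700 + 844)(141 − 109) = 24704; ΔPS = ½(700 + 844)(159 − 141) = 13896.
Government spending = 50 × 844 = 42200.
DWL = ½ × 50 × (844 − 700) = 3600; fraction = 3600 / 42200 = 18/211.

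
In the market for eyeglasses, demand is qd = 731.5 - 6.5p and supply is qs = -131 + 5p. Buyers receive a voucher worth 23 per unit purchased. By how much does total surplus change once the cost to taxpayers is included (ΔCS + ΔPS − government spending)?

Pre-subsidy: 731.5 - 6.5p = -131 + 5p gives p* = 75, q* = 244.
With the rebate, buyers effectively pay pb = ps − 23, where ps is the price sellers receive.
Demand in terms of ps becomes qd = 731.5 − 6.5(ps − 23) = 881 - 6.5ps. Setting this equal to supply: 881 - 6.5ps = -131 + 5ps, so ps = 88.
Buyers pay pb = 88 − 23 = 65; q' = -131 + 5·88 = 309.
ΔCS = ½(244 + 309)(75 − 65) = 2765; ΔPS = ½(244 + 309)(88 − 75) = 3594.5.
Government spending = 23 × 309 = 7107.
Net change = 2765 + 3594.5 − 7107 = -747.5. The loss equals the DWL triangle ½·23·65.

Net change in total surplus = -747.5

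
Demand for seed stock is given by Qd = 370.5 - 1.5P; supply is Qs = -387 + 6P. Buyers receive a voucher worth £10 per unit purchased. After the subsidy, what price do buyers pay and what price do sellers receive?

Buyers pay £93; sellers receive £103

Pre-subsidy: 370.5 - 1.5P = -387 + 6P gives P* = 101, Q* = 219.
With the rebate, buyers effectively pay Pb = Ps − 10, where Ps is the price sellers receive.
Demand in terms of Ps becomes Qd = 370.5 − 1.5(Ps − 10) = 385.5 - 1.5Ps. Setting this equal to supply: 385.5 - 1.5Ps = -387 + 6Ps, so Ps = 103.
Buyers pay Pb = 103 − 10 = 93; Q' = -387 + 6·103 = 231.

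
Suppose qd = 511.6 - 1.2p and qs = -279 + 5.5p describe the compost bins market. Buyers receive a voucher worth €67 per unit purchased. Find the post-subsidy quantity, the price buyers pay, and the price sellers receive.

q' = 436; buyers pay €63; sellers receive €130

Pre-subsidy: 511.6 - 1.2p = -279 + 5.5p gives p* = 118, q* = 370.
With the rebate, buyers effectively pay pb = ps − 67, where ps is the price sellers receive.
Demand in terms of ps becomes qd = 511.6 − 1.2(ps − 67) = 592 - 1.2ps. Setting this equal to supply: 592 - 1.2ps = -279 + 5.5ps, so ps = 130.
Buyers pay pb = 130 − 67 = 63; q' = -279 + 5.5·130 = 436.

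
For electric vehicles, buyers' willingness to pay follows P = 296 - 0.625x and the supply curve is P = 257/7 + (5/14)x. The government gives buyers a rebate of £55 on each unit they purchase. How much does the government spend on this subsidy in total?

Government cost = £17600

Pre-subsidy: 296 - 0.625x = 257/7 + (5/14)x gives x* = 264 and P* = 131.
With the rebate, buyers effectively pay Pb = Ps − 55, where Ps is the price sellers receive.
On the curves, Pb = 296 - 0.625x and Ps = 257/7 + (5/14)x; the wedge Ps − Pb = 55 gives 257/7 + (5/14)x − (296 - 0.625x) = 55, so x' = 320.
Then Pb = 296 − 0.625·320 = 96 and Ps = 257/7 + (5/14)·320 = 151.
Government outlay = subsidy × quantity = 55 × 320 = 17600.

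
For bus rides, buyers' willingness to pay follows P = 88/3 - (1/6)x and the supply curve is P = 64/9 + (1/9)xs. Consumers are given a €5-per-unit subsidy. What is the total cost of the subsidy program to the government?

Government cost = €490

Pre-subsidy: 88/3 - (1/6)x = 64/9 + (1/9)x gives x* = 80 and P* = 16.
With the rebate, buyers effectively pay Pb = Ps − 5, where Ps is the price sellers receive.
On the curves, Pb = 88/3 - (1/6)x and Ps = 64/9 + (1/9)x; the wedge Ps − Pb = 5 gives 64/9 + (1/9)x − (88/3 - (1/6)x) = 5, so x' = 98.
Then Pb = 88/3 − (1/6)·98 = 13 and Ps = 64/9 + (1/9)·98 = 18.
Government outlay = subsidy × quantity = 5 × 98 = 490.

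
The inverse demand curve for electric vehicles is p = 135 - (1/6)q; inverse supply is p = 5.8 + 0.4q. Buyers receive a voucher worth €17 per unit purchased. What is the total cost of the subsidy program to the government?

Pre-subsidy: 135 - (1/6)q = 5.8 + 0.4q gives q* = 228 and p* = 97.
With the rebate, buyers effectively pay pb = ps − 17, where ps is the price sellers receive.
On the curves, pb = 135 - (1/6)q and ps = 5.8 + 0.4q; the wedge ps − pb = 17 gives 5.8 + 0.4q − (135 - (1/6)q) = 17, so q' = 258.
Then pb = 135 − (1/6)·258 = 92 and ps = 5.8 + 0.4·258 = 109.
Government outlay = subsidy × quantity = 17 × 258 = 4386.

Government cost = €4386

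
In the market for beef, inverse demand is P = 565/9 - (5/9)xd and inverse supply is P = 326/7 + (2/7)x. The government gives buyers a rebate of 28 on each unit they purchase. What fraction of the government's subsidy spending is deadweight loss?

Pre-subsidy: 565/9 - (5/9)x = 326/7 + (2/7)x gives x* = 1021/53 and P* = 2760/53.
With the rebate, buyers effectively pay Pb = Ps − 28, where Ps is the price sellers receive.
On the curves, Pb = 565/9 - (5/9)x and Ps = 326/7 + (2/7)x; the wedge Ps − Pb = 28 gives 326/7 + (2/7)x − (565/9 - (5/9)x) = 28, so x' = 2785/53.
Then Pb = 565/9 − (5/9)·(2785/53) = 1780/53 and Ps = 326/7 + (2/7)·(2785/53) = 3264/53.
ΔCS = ½(1021/53 + 2785/53)(2760/53 − 1780/53) = 1864940/2809; ΔPS = ½(1021/53 + 2785/53)(3264/53 − 2760/53) = 959112/2809.
Government spending = 28 × 2785/53 = 77980/53.
DWL = ½ × 28 × (2785/53 − 1021/53) = 24696/53; fraction = (24696/53) / (77980/53) = 882/2785.

DWL / government spending = 882/2785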